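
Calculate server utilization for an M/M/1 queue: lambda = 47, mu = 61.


rho = lambda/mu = 47/61 = 0.7705

0.7705


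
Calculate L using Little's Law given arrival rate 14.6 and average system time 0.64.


L = lambda * W = 14.6 * 0.64 = 9.34

9.34


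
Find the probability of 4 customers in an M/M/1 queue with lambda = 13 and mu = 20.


rho = 13/20; P(n) = (1-rho)*rho^n = (1-13/20)*(13/20)^4 = 0.0625

0.0625


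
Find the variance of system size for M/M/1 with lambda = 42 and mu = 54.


rho = 42/54; Var(N) = rho/(1-rho)^2 = 15.75

15.75


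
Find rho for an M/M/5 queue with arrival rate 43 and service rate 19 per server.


rho = lambda/(c*mu) = 43/(5*19) = 0.4526

0.4526


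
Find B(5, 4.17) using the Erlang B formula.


B(N,A) = (A^N/N!) / sum(A^k/k!, k=0..N) with N=5, A=4.17 = 0.2142

0.2142


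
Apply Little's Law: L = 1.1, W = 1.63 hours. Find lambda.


lambda = L / W = 1.1 / 1.63 = 0.67 per hour

0.67 per hour


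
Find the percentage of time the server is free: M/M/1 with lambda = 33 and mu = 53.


Idle fraction = (1 - rho) * 100 = (1 - 33/53) * 100 = 37.7%

37.7%


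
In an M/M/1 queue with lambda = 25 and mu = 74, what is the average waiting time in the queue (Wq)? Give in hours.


rho = 25/74; Wq = rho/(mu - lambda) = 0.0069 hours

0.0069 hours


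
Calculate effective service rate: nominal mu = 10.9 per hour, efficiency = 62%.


Effective rate = mu * efficiency = 10.9 * 0.62 = 6.76 per hour

6.76 per hour


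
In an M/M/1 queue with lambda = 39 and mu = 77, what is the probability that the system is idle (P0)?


P0 = 1 - rho = 1 - 39/77 = 0.4935

0.4935


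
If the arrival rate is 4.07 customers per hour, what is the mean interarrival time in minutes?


Mean interarrival time = 60/lambda = 60/4.07 = 14.74 minutes

14.74 minutes


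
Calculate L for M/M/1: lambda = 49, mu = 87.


rho = 49/87; L = rho/(1-rho) = 1.29

1.29


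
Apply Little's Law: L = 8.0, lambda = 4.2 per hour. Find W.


W = L / lambda = 8.0 / 4.2 = 1.9048 hours

1.9048 hours


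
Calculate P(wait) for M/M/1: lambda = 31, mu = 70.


P(wait) = rho = lambda/mu = 31/70 = 0.4429

0.4429


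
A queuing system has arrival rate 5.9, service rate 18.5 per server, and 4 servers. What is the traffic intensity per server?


rho = lambda / (c * mu) = 5.9 / (4 * 18.5) = 0.0797

0.0797


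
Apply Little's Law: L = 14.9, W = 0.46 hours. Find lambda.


lambda = L / W = 14.9 / 0.46 = 32.39 per hour

32.39 per hour


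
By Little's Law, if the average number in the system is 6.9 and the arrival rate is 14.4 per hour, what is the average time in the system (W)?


W = L / lambda = 6.9 / 14.4 = 0.4792 hours

0.4792 hours


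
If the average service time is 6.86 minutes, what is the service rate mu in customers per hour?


mu = 60 / avg_service_time = 60 / 6.86 = 8.75 per hour

8.75 per hour


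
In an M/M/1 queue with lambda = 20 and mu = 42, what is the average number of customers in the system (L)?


rho = 20/42; L = rho/(1-rho) = 0.91

0.91


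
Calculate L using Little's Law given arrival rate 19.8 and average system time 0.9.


L = lambda * W = 19.8 * 0.9 = 17.82

17.82


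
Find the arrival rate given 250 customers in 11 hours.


lambda = total arrivals / time = 250 / 11 = 22.73 per hour

22.73 per hour


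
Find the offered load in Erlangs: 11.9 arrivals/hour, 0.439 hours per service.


Offered load a = lambda * E[S] = 11.9 * 0.439 = 5.22 Erlangs

5.22 Erlangs


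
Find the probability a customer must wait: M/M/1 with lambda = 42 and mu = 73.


P(wait) = rho = lambda/mu = 42/73 = 0.5753

0.5753


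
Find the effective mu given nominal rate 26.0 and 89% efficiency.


Effective rate = mu * efficiency = 26.0 * 0.89 = 23.14 per hour

23.14 per hour


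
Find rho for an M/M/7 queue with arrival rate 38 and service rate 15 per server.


rho = lambda/(c*mu) = 38/(7*15) = 0.3619

0.3619


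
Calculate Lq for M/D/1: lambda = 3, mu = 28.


M/D/1: Lq = rho^2 / (2*(1-rho)) where rho = 3/28; Lq = 0.01

0.01


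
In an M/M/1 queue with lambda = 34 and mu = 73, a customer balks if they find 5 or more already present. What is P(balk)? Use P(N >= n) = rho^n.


P(N >= 5) = rho^5 = (34/73)^5 = 0.0219

0.0219


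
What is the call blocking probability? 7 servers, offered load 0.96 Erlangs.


B(N,A) = (A^N/N!) / sum(A^k/k!, k=0..N) with N=7, A=0.96 = 0.0001

0.0001


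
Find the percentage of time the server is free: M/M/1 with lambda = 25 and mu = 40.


Idle fraction = (1 - rho) * 100 = (1 - 25/40) * 100 = 37.5%

37.5%


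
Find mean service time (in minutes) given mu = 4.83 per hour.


Mean service time = 60/mu = 60/4.83 = 12.42 minutes

12.42 minutes


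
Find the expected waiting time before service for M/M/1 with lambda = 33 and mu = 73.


rho = 33/73; Wq = rho/(mu - lambda) = 0.0113 hours

0.0113 hours


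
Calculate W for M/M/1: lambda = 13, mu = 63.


W = 1/(mu - lambda) = 1/(63 - 13) = 0.02 hours

0.02 hours


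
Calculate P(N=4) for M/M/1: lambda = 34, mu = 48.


rho = 34/48; P(n) = (1-rho)*rho^n = (1-34/48)*(34/48)^4 = 0.0734

0.0734


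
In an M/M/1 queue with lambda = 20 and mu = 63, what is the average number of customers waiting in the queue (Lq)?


rho = 20/63; Lq = rho^2/(1-rho) = 0.15

0.15


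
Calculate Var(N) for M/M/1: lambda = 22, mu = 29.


rho = 22/29; Var(N) = rho/(1-rho)^2 = 13.02

13.02


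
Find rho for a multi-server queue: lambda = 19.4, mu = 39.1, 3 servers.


rho = lambda / (c * mu) = 19.4 / (3 * 39.1) = 0.1654

0.1654


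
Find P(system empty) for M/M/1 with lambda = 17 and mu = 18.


P0 = 1 - rho = 1 - 17/18 = 0.0556

0.0556


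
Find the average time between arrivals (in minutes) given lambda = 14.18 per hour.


Mean interarrival time = 60/lambda = 60/14.18 = 4.23 minutes

4.23 minutes


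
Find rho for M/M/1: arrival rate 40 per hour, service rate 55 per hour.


rho = lambda/mu = 40/55 = 0.7273

0.7273


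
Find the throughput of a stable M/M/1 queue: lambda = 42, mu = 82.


For a stable queue (lambda < mu), throughput = lambda = 42 per hour

42 per hour


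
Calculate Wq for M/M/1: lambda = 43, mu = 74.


rho = 43/74; Wq = rho/(mu - lambda) = 0.0187 hours

0.0187 hours


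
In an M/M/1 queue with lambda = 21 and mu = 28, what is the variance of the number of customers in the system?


rho = 21/28; Var(N) = rho/(1-rho)^2 = 12.0

12.0


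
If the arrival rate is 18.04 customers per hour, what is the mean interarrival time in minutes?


Mean interarrival time = 60/lambda = 60/18.04 = 3.33 minutes

3.33 minutes


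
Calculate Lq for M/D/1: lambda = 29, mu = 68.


M/D/1: Lq = rho^2 / (2*(1-rho)) where rho = 29/68; Lq = 0.16

0.16


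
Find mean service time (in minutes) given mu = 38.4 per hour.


Mean service time = 60/mu = 60/38.4 = 1.56 minutes

1.56 minutes


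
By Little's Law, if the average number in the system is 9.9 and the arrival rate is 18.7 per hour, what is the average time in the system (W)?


W = L / lambda = 9.9 / 18.7 = 0.5294 hours

0.5294 hours


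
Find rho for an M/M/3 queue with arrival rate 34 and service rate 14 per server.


rho = lambda/(c*mu) = 34/(3*14) = 0.8095

0.8095


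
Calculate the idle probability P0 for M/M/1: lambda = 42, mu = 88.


P0 = 1 - rho = 1 - 42/88 = 0.5227

0.5227


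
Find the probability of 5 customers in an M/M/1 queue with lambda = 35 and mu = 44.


rho = 35/44; P(n) = (1-rho)*rho^n = (1-35/44)*(35/44)^5 = 0.0651

0.0651


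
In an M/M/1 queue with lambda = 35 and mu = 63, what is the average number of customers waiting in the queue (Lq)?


rho = 35/63; Lq = rho^2/(1-rho) = 0.69

0.69


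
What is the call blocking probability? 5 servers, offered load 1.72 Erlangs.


B(N,A) = (A^N/N!) / sum(A^k/k!, k=0..N) with N=5, A=1.72 = 0.0227

0.0227


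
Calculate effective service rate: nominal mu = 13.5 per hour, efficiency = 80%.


Effective rate = mu * efficiency = 13.5 * 0.8 = 10.8 per hour

10.8 per hour


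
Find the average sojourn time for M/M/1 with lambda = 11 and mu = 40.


W = 1/(mu - lambda) = 1/(40 - 11) = 0.0345 hours

0.0345 hours


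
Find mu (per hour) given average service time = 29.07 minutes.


mu = 60 / avg_service_time = 60 / 29.07 = 2.06 per hour

2.06 per hour


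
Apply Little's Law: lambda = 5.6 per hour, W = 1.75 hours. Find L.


L = lambda * W = 5.6 * 1.75 = 9.8

9.8


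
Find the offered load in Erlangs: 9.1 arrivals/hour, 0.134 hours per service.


Offered load a = lambda * E[S] = 9.1 * 0.134 = 1.22 Erlangs

1.22 Erlangs


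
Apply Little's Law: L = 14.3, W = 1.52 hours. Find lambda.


lambda = L / W = 14.3 / 1.52 = 9.41 per hour

9.41 per hour


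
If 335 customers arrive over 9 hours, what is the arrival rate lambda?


lambda = total arrivals / time = 335 / 9 = 37.22 per hour

37.22 per hour


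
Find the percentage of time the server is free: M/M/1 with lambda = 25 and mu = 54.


Idle fraction = (1 - rho) * 100 = (1 - 25/54) * 100 = 53.7%

53.7%


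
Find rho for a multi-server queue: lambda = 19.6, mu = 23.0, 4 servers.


rho = lambda / (c * mu) = 19.6 / (4 * 23.0) = 0.213

0.213


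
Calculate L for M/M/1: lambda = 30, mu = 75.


rho = 30/75; L = rho/(1-rho) = 0.67

0.67


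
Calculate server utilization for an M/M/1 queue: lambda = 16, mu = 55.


rho = lambda/mu = 16/55 = 0.2909

0.2909


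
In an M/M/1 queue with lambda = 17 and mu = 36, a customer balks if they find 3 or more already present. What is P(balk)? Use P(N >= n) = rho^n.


P(N >= 3) = rho^3 = (17/36)^3 = 0.1053

0.1053


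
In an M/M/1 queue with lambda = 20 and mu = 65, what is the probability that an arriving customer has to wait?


P(wait) = rho = lambda/mu = 20/65 = 0.3077

0.3077


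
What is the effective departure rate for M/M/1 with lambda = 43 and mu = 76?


For a stable queue (lambda < mu), throughput = lambda = 43 per hour

43 per hour


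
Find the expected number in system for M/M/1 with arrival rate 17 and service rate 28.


rho = 17/28; L = rho/(1-rho) = 1.55

1.55


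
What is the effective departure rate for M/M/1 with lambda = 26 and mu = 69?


For a stable queue (lambda < mu), throughput = lambda = 26 per hour

26 per hour


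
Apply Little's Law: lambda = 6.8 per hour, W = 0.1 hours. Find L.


L = lambda * W = 6.8 * 0.1 = 0.68

0.68


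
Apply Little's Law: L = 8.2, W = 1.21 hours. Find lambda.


lambda = L / W = 8.2 / 1.21 = 6.78 per hour

6.78 per hour


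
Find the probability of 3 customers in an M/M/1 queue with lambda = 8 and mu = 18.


rho = 8/18; P(n) = (1-rho)*rho^n = (1-8/18)*(8/18)^3 = 0.0488

0.0488


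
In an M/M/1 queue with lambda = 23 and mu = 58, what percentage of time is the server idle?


Idle fraction = (1 - rho) * 100 = (1 - 23/58) * 100 = 60.3%

60.3%


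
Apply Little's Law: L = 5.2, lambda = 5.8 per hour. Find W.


W = L / lambda = 5.2 / 5.8 = 0.8966 hours

0.8966 hours


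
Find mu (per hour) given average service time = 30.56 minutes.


mu = 60 / avg_service_time = 60 / 30.56 = 1.96 per hour

1.96 per hour


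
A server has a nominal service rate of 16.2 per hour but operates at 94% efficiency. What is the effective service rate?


Effective rate = mu * efficiency = 16.2 * 0.94 = 15.23 per hour

15.23 per hour


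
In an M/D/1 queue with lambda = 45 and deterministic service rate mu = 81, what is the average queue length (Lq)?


M/D/1: Lq = rho^2 / (2*(1-rho)) where rho = 45/81; Lq = 0.35

0.35


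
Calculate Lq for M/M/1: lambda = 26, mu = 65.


rho = 26/65; Lq = rho^2/(1-rho) = 0.27

0.27


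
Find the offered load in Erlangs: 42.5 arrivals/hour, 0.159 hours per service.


Offered load a = lambda * E[S] = 42.5 * 0.159 = 6.76 Erlangs

6.76 Erlangs


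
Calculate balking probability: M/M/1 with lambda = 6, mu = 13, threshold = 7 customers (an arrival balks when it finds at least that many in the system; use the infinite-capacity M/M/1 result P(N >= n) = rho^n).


P(N >= 7) = rho^7 = (6/13)^7 = 0.0045

0.0045


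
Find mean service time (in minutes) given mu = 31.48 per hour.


Mean service time = 60/mu = 60/31.48 = 1.91 minutes

1.91 minutes


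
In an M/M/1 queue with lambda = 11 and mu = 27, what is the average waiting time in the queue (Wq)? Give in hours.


rho = 11/27; Wq = rho/(mu - lambda) = 0.0255 hours

0.0255 hours


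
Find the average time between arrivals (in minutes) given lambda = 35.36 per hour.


Mean interarrival time = 60/lambda = 60/35.36 = 1.7 minutes

1.7 minutes


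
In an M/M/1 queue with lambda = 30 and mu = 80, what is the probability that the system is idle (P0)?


P0 = 1 - rho = 1 - 30/80 = 0.625

0.625


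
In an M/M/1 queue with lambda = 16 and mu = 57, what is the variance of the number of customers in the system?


rho = 16/57; Var(N) = rho/(1-rho)^2 = 0.54

0.54


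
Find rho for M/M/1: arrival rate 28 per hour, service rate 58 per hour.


rho = lambda/mu = 28/58 = 0.4828

0.4828


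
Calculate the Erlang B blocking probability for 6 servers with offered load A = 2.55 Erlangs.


B(N,A) = (A^N/N!) / sum(A^k/k!, k=0..N) with N=6, A=2.55 = 0.0303

0.0303


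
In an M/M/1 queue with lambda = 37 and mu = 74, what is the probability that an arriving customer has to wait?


P(wait) = rho = lambda/mu = 37/74 = 0.5

0.5


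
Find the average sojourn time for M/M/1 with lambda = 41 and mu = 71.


W = 1/(mu - lambda) = 1/(71 - 41) = 0.0333 hours

0.0333 hours


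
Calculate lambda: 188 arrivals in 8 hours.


lambda = total arrivals / time = 188 / 8 = 23.5 per hour

23.5 per hour


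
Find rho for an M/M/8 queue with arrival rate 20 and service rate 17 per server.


rho = lambda/(c*mu) = 20/(8*17) = 0.1471

0.1471


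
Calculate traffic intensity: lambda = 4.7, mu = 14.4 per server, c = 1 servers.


rho = lambda / (c * mu) = 4.7 / (1 * 14.4) = 0.3264

0.3264


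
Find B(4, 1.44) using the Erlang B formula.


B(N,A) = (A^N/N!) / sum(A^k/k!, k=0..N) with N=4, A=1.44 = 0.0431

0.0431


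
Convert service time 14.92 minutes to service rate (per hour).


mu = 60 / avg_service_time = 60 / 14.92 = 4.02 per hour

4.02 per hour


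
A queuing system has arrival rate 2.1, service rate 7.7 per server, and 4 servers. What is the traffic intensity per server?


rho = lambda / (c * mu) = 2.1 / (4 * 7.7) = 0.0682

0.0682


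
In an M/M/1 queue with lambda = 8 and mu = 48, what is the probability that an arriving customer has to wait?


P(wait) = rho = lambda/mu = 8/48 = 0.1667

0.1667


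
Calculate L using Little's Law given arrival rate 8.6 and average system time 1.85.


L = lambda * W = 8.6 * 1.85 = 15.91

15.91


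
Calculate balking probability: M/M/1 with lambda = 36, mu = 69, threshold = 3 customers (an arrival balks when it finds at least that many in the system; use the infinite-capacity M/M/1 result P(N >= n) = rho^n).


P(N >= 3) = rho^3 = (36/69)^3 = 0.142

0.142


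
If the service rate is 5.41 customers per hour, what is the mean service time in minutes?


Mean service time = 60/mu = 60/5.41 = 11.09 minutes

11.09 minutes


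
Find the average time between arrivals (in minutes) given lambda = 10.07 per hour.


Mean interarrival time = 60/lambda = 60/10.07 = 5.96 minutes

5.96 minutes


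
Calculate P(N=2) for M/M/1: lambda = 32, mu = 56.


rho = 32/56; P(n) = (1-rho)*rho^n = (1-32/56)*(32/56)^2 = 0.1399

0.1399


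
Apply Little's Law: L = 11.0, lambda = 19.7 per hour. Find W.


W = L / lambda = 11.0 / 19.7 = 0.5584 hours

0.5584 hours


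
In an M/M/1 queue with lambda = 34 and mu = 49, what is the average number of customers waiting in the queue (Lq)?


rho = 34/49; Lq = rho^2/(1-rho) = 1.57

1.57


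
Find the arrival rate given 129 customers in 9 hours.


lambda = total arrivals / time = 129 / 9 = 14.33 per hour

14.33 per hour


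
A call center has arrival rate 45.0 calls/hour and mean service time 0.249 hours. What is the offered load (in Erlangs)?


Offered load a = lambda * E[S] = 45.0 * 0.249 = 11.21 Erlangs

11.21 Erlangs


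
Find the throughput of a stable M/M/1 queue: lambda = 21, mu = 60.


For a stable queue (lambda < mu), throughput = lambda = 21 per hour

21 per hour


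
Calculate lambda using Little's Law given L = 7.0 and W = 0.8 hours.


lambda = L / W = 7.0 / 0.8 = 8.75 per hour

8.75 per hour


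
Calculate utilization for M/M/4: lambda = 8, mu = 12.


rho = lambda/(c*mu) = 8/(4*12) = 0.1667

0.1667


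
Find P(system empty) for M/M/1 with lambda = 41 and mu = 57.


P0 = 1 - rho = 1 - 41/57 = 0.2807

0.2807


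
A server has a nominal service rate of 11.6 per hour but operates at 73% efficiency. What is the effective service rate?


Effective rate = mu * efficiency = 11.6 * 0.73 = 8.47 per hour

8.47 per hour


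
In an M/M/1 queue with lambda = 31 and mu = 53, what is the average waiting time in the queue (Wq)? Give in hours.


rho = 31/53; Wq = rho/(mu - lambda) = 0.0266 hours

0.0266 hours


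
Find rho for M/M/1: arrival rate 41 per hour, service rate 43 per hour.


rho = lambda/mu = 41/43 = 0.9535

0.9535


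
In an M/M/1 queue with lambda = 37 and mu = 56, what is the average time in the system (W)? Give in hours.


W = 1/(mu - lambda) = 1/(56 - 37) = 0.0526 hours

0.0526 hours


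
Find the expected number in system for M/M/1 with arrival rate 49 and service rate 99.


rho = 49/99; L = rho/(1-rho) = 0.98

0.98


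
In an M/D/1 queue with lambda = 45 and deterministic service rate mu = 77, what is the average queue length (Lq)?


M/D/1: Lq = rho^2 / (2*(1-rho)) where rho = 45/77; Lq = 0.41

0.41


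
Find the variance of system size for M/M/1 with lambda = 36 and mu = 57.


rho = 36/57; Var(N) = rho/(1-rho)^2 = 4.65

4.65


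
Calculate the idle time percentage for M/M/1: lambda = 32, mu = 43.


Idle fraction = (1 - rho) * 100 = (1 - 32/43) * 100 = 25.6%

25.6%


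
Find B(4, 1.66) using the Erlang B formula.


B(N,A) = (A^N/N!) / sum(A^k/k!, k=0..N) with N=4, A=1.66 = 0.0618

0.0618


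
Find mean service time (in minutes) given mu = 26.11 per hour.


Mean service time = 60/mu = 60/26.11 = 2.3 minutes

2.3 minutes


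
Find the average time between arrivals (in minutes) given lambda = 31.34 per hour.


Mean interarrival time = 60/lambda = 60/31.34 = 1.91 minutes

1.91 minutes


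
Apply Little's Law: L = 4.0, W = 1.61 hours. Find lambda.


lambda = L / W = 4.0 / 1.61 = 2.48 per hour

2.48 per hour


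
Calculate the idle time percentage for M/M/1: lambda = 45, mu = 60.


Idle fraction = (1 - rho) * 100 = (1 - 45/60) * 100 = 25.0%

25.0%


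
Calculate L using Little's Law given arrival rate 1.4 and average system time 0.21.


L = lambda * W = 1.4 * 0.21 = 0.29

0.29


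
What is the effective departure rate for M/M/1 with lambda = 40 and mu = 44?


For a stable queue (lambda < mu), throughput = lambda = 40 per hour

40 per hour


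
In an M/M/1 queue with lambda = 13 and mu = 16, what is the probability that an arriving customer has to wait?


P(wait) = rho = lambda/mu = 13/16 = 0.8125

0.8125


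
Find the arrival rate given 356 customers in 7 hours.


lambda = total arrivals / time = 356 / 7 = 50.86 per hour

50.86 per hour


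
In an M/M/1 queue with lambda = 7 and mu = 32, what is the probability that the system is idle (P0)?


P0 = 1 - rho = 1 - 7/32 = 0.7813

0.7813


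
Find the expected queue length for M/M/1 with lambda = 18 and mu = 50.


rho = 18/50; Lq = rho^2/(1-rho) = 0.2

0.2


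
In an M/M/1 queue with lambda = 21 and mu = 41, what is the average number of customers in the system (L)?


rho = 21/41; L = rho/(1-rho) = 1.05

1.05


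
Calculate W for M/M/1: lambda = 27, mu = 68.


W = 1/(mu - lambda) = 1/(68 - 27) = 0.0244 hours

0.0244 hours


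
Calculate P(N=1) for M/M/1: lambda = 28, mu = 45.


rho = 28/45; P(n) = (1-rho)*rho^n = (1-28/45)*(28/45)^1 = 0.2351

0.2351


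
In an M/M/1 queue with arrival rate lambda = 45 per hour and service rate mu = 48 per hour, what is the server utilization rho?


rho = lambda/mu = 45/48 = 0.9375

0.9375


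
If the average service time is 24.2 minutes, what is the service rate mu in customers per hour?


mu = 60 / avg_service_time = 60 / 24.2 = 2.48 per hour

2.48 per hour


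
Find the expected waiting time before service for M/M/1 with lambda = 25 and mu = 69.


rho = 25/69; Wq = rho/(mu - lambda) = 0.0082 hours

0.0082 hours


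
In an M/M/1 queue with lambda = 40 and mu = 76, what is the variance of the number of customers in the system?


rho = 40/76; Var(N) = rho/(1-rho)^2 = 2.35

2.35


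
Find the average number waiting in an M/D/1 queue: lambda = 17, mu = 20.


M/D/1: Lq = rho^2 / (2*(1-rho)) where rho = 17/20; Lq = 2.41

2.41


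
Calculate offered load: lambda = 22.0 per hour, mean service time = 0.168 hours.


Offered load a = lambda * E[S] = 22.0 * 0.168 = 3.7 Erlangs

3.7 Erlangs


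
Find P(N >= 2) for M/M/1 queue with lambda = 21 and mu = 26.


P(N >= 2) = rho^2 = (21/26)^2 = 0.6524

0.6524


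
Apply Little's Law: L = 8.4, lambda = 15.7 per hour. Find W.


W = L / lambda = 8.4 / 15.7 = 0.535 hours

0.535 hours


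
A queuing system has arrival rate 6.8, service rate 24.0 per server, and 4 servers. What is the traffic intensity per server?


rho = lambda / (c * mu) = 6.8 / (4 * 24.0) = 0.0708

0.0708


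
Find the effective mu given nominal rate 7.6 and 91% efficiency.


Effective rate = mu * efficiency = 7.6 * 0.91 = 6.92 per hour

6.92 per hour


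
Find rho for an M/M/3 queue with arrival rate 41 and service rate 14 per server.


rho = lambda/(c*mu) = 41/(3*14) = 0.9762

0.9762


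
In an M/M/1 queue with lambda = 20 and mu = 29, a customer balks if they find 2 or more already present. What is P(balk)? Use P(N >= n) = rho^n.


P(N >= 2) = rho^2 = (20/29)^2 = 0.4756

0.4756


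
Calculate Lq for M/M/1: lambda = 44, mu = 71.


rho = 44/71; Lq = rho^2/(1-rho) = 1.01

1.01


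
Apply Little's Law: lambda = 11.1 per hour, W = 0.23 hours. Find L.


L = lambda * W = 11.1 * 0.23 = 2.55

2.55


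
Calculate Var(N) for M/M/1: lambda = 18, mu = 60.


rho = 18/60; Var(N) = rho/(1-rho)^2 = 0.61

0.61


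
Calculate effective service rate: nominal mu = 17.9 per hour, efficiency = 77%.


Effective rate = mu * efficiency = 17.9 * 0.77 = 13.78 per hour

13.78 per hour


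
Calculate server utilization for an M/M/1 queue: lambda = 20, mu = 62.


rho = lambda/mu = 20/62 = 0.3226

0.3226


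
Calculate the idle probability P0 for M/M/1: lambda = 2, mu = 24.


P0 = 1 - rho = 1 - 2/24 = 0.9167

0.9167


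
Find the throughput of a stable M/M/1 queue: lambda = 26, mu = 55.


For a stable queue (lambda < mu), throughput = lambda = 26 per hour

26 per hour


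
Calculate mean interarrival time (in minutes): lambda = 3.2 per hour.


Mean interarrival time = 60/lambda = 60/3.2 = 18.75 minutes

18.75 minutes


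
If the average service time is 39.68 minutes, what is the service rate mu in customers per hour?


mu = 60 / avg_service_time = 60 / 39.68 = 1.51 per hour

1.51 per hour


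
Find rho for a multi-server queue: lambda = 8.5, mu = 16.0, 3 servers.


rho = lambda / (c * mu) = 8.5 / (3 * 16.0) = 0.1771

0.1771


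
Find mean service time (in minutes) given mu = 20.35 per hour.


Mean service time = 60/mu = 60/20.35 = 2.95 minutes

2.95 minutes


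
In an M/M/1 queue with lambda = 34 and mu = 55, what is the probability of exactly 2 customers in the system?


rho = 34/55; P(n) = (1-rho)*rho^n = (1-34/55)*(34/55)^2 = 0.1459

0.1459


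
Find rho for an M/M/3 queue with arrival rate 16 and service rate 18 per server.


rho = lambda/(c*mu) = 16/(3*18) = 0.2963

0.2963


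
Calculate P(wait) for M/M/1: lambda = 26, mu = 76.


P(wait) = rho = lambda/mu = 26/76 = 0.3421

0.3421


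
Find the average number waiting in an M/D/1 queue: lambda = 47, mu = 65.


M/D/1: Lq = rho^2 / (2*(1-rho)) where rho = 47/65; Lq = 0.94

0.94


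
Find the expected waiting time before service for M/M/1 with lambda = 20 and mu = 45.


rho = 20/45; Wq = rho/(mu - lambda) = 0.0178 hours

0.0178 hours


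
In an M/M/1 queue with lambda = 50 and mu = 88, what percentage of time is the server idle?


Idle fraction = (1 - rho) * 100 = (1 - 50/88) * 100 = 43.2%

43.2%


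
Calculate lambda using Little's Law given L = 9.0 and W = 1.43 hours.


lambda = L / W = 9.0 / 1.43 = 6.29 per hour

6.29 per hour


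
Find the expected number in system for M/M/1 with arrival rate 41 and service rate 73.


rho = 41/73; L = rho/(1-rho) = 1.28

1.28


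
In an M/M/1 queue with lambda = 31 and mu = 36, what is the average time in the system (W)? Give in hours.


W = 1/(mu - lambda) = 1/(36 - 31) = 0.2 hours

0.2 hours


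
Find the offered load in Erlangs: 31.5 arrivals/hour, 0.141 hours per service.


Offered load a = lambda * E[S] = 31.5 * 0.141 = 4.44 Erlangs

4.44 Erlangs


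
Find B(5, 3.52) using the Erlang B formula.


B(N,A) = (A^N/N!) / sum(A^k/k!, k=0..N) with N=5, A=3.52 = 0.1559

0.1559


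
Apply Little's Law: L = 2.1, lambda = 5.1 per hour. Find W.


W = L / lambda = 2.1 / 5.1 = 0.4118 hours

0.4118 hours


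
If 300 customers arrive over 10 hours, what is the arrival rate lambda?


lambda = total arrivals / time = 300 / 10 = 30.0 per hour

30.0 per hour


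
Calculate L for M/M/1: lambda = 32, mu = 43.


rho = 32/43; L = rho/(1-rho) = 2.91

2.91


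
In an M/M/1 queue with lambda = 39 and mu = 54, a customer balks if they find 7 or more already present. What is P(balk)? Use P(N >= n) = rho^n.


P(N >= 7) = rho^7 = (39/54)^7 = 0.1025

0.1025


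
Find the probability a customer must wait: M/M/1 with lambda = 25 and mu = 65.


P(wait) = rho = lambda/mu = 25/65 = 0.3846

0.3846


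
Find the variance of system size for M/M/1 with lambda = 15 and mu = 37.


rho = 15/37; Var(N) = rho/(1-rho)^2 = 1.15

1.15


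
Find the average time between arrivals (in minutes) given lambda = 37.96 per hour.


Mean interarrival time = 60/lambda = 60/37.96 = 1.58 minutes

1.58 minutes


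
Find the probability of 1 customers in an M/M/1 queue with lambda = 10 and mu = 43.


rho = 10/43; P(n) = (1-rho)*rho^n = (1-10/43)*(10/43)^1 = 0.1785

0.1785


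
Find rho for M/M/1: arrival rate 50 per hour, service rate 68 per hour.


rho = lambda/mu = 50/68 = 0.7353

0.7353


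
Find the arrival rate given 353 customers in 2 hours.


lambda = total arrivals / time = 353 / 2 = 176.5 per hour

176.5 per hour


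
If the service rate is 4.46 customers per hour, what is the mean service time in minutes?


Mean service time = 60/mu = 60/4.46 = 13.45 minutes

13.45 minutes


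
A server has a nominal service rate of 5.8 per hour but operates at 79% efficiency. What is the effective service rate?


Effective rate = mu * efficiency = 5.8 * 0.79 = 4.58 per hour

4.58 per hour


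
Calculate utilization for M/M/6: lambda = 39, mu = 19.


rho = lambda/(c*mu) = 39/(6*19) = 0.3421

0.3421


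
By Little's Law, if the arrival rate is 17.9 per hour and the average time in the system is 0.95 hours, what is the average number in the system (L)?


L = lambda * W = 17.9 * 0.95 = 17.01

17.01


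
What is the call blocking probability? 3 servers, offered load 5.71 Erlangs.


B(N,A) = (A^N/N!) / sum(A^k/k!, k=0..N) with N=3, A=5.71 = 0.5742

0.5742


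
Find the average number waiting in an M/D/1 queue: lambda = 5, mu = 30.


M/D/1: Lq = rho^2 / (2*(1-rho)) where rho = 5/30; Lq = 0.02

0.02


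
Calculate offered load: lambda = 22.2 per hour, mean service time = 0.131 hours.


Offered load a = lambda * E[S] = 22.2 * 0.131 = 2.91 Erlangs

2.91 Erlangs


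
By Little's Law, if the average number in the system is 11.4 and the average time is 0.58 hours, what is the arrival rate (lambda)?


lambda = L / W = 11.4 / 0.58 = 19.66 per hour

19.66 per hour


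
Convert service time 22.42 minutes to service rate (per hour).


mu = 60 / avg_service_time = 60 / 22.42 = 2.68 per hour

2.68 per hour


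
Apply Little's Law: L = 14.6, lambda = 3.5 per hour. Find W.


W = L / lambda = 14.6 / 3.5 = 4.1714 hours

4.1714 hours


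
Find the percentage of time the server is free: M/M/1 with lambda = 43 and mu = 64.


Idle fraction = (1 - rho) * 100 = (1 - 43/64) * 100 = 32.8%

32.8%


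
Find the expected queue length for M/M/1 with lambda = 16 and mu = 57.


rho = 16/57; Lq = rho^2/(1-rho) = 0.11

0.11


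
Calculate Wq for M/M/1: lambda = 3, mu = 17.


rho = 3/17; Wq = rho/(mu - lambda) = 0.0126 hours

0.0126 hours


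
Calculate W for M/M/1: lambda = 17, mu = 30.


W = 1/(mu - lambda) = 1/(30 - 17) = 0.0769 hours

0.0769 hours


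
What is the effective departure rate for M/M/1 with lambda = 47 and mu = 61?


For a stable queue (lambda < mu), throughput = lambda = 47 per hour

47 per hour


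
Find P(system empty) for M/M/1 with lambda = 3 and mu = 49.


P0 = 1 - rho = 1 - 3/49 = 0.9388

0.9388


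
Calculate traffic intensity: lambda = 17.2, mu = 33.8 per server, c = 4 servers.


rho = lambda / (c * mu) = 17.2 / (4 * 33.8) = 0.1272

0.1272


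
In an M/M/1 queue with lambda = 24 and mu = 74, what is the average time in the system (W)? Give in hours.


W = 1/(mu - lambda) = 1/(74 - 24) = 0.02 hours

0.02 hours


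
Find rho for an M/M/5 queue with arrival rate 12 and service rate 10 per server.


rho = lambda/(c*mu) = 12/(5*10) = 0.24

0.24


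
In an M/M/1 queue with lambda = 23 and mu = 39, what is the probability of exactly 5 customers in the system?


rho = 23/39; P(n) = (1-rho)*rho^n = (1-23/39)*(23/39)^5 = 0.0293

0.0293


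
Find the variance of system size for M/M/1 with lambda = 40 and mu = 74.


rho = 40/74; Var(N) = rho/(1-rho)^2 = 2.56

2.56


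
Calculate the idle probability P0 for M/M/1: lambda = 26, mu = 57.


P0 = 1 - rho = 1 - 26/57 = 0.5439

0.5439


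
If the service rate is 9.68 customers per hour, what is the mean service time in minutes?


Mean service time = 60/mu = 60/9.68 = 6.2 minutes

6.2 minutes


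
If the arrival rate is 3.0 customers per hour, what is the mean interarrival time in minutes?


Mean interarrival time = 60/lambda = 60/3.0 = 20.0 minutes

20.0 minutes


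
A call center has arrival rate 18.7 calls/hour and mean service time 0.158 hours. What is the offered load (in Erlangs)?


Offered load a = lambda * E[S] = 18.7 * 0.158 = 2.95 Erlangs

2.95 Erlangs


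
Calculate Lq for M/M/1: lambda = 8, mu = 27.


rho = 8/27; Lq = rho^2/(1-rho) = 0.12

0.12


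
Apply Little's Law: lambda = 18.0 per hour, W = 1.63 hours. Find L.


L = lambda * W = 18.0 * 1.63 = 29.34

29.34


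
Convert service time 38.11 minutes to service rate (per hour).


mu = 60 / avg_service_time = 60 / 38.11 = 1.57 per hour

1.57 per hour


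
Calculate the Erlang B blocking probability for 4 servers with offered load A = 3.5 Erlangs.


B(N,A) = (A^N/N!) / sum(A^k/k!, k=0..N) with N=4, A=3.5 = 0.2603

0.2603


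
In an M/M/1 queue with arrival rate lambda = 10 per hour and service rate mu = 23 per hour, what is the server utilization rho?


rho = lambda/mu = 10/23 = 0.4348

0.4348


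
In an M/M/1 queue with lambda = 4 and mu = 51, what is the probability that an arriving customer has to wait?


P(wait) = rho = lambda/mu = 4/51 = 0.0784

0.0784


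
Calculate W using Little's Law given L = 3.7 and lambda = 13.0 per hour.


W = L / lambda = 3.7 / 13.0 = 0.2846 hours

0.2846 hours


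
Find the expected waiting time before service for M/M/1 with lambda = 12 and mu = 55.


rho = 12/55; Wq = rho/(mu - lambda) = 0.0051 hours

0.0051 hours


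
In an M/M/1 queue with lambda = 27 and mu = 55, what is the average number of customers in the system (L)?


rho = 27/55; L = rho/(1-rho) = 0.96

0.96


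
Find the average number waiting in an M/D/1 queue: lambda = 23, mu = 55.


M/D/1: Lq = rho^2 / (2*(1-rho)) where rho = 23/55; Lq = 0.15

0.15


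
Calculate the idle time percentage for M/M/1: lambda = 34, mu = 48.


Idle fraction = (1 - rho) * 100 = (1 - 34/48) * 100 = 29.2%

29.2%


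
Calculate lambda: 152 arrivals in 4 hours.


lambda = total arrivals / time = 152 / 4 = 38.0 per hour

38.0 per hour


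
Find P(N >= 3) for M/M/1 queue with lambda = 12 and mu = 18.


P(N >= 3) = rho^3 = (12/18)^3 = 0.2963

0.2963


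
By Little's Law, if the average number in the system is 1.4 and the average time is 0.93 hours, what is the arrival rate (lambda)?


lambda = L / W = 1.4 / 0.93 = 1.51 per hour

1.51 per hour


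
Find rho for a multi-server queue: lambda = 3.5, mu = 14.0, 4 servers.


rho = lambda / (c * mu) = 3.5 / (4 * 14.0) = 0.0625

0.0625


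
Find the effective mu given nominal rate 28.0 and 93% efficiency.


Effective rate = mu * efficiency = 28.0 * 0.93 = 26.04 per hour

26.04 per hour


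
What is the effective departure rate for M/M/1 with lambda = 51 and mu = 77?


For a stable queue (lambda < mu), throughput = lambda = 51 per hour

51 per hour


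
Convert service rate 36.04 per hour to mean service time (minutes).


Mean service time = 60/mu = 60/36.04 = 1.66 minutes

1.66 minutes


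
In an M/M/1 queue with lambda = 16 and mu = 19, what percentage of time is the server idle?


Idle fraction = (1 - rho) * 100 = (1 - 16/19) * 100 = 15.8%

15.8%


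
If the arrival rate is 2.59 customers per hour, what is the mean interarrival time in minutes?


Mean interarrival time = 60/lambda = 60/2.59 = 23.17 minutes

23.17 minutes


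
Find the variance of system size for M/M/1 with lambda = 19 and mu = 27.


rho = 19/27; Var(N) = rho/(1-rho)^2 = 8.02

8.02


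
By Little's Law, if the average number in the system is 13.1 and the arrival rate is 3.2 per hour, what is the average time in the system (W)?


W = L / lambda = 13.1 / 3.2 = 4.0938 hours

4.0938 hours


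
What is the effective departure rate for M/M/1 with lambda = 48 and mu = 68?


For a stable queue (lambda < mu), throughput = lambda = 48 per hour

48 per hour


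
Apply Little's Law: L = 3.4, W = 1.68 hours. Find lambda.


lambda = L / W = 3.4 / 1.68 = 2.02 per hour

2.02 per hour


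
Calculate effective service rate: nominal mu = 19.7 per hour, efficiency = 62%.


Effective rate = mu * efficiency = 19.7 * 0.62 = 12.21 per hour

12.21 per hour


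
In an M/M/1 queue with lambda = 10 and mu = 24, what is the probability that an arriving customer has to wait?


P(wait) = rho = lambda/mu = 10/24 = 0.4167

0.4167


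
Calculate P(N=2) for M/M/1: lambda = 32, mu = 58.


rho = 32/58; P(n) = (1-rho)*rho^n = (1-32/58)*(32/58)^2 = 0.1365

0.1365


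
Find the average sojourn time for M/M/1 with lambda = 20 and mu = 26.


W = 1/(mu - lambda) = 1/(26 - 20) = 0.1667 hours

0.1667 hours


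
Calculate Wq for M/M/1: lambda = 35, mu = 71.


rho = 35/71; Wq = rho/(mu - lambda) = 0.0137 hours

0.0137 hours


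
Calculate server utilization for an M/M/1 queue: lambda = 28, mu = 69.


rho = lambda/mu = 28/69 = 0.4058

0.4058


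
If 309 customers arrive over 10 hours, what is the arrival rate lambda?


lambda = total arrivals / time = 309 / 10 = 30.9 per hour

30.9 per hour


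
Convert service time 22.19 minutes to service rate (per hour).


mu = 60 / avg_service_time = 60 / 22.19 = 2.7 per hour

2.7 per hour


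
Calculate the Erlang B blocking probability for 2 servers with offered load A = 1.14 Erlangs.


B(N,A) = (A^N/N!) / sum(A^k/k!, k=0..N) with N=2, A=1.14 = 0.2329

0.2329


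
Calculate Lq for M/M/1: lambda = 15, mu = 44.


rho = 15/44; Lq = rho^2/(1-rho) = 0.18

0.18


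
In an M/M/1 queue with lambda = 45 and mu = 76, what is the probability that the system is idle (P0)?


P0 = 1 - rho = 1 - 45/76 = 0.4079

0.4079


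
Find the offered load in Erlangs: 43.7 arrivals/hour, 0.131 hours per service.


Offered load a = lambda * E[S] = 43.7 * 0.131 = 5.72 Erlangs

5.72 Erlangs


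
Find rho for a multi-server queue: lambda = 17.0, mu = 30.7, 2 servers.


rho = lambda / (c * mu) = 17.0 / (2 * 30.7) = 0.2769

0.2769


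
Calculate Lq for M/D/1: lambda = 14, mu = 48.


M/D/1: Lq = rho^2 / (2*(1-rho)) where rho = 14/48; Lq = 0.06

0.06


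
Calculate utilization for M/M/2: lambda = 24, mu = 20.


rho = lambda/(c*mu) = 24/(2*20) = 0.6

0.6


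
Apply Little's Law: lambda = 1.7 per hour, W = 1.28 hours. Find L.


L = lambda * W = 1.7 * 1.28 = 2.18

2.18


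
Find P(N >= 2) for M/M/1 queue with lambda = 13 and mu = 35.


P(N >= 2) = rho^2 = (13/35)^2 = 0.138

0.138


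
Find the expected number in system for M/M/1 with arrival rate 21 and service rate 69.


rho = 21/69; L = rho/(1-rho) = 0.44

0.44


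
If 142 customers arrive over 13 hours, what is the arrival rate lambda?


lambda = total arrivals / time = 142 / 13 = 10.92 per hour

10.92 per hour


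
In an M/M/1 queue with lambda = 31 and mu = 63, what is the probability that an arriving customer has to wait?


P(wait) = rho = lambda/mu = 31/63 = 0.4921

0.4921


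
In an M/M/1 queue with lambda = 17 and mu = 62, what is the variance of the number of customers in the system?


rho = 17/62; Var(N) = rho/(1-rho)^2 = 0.52

0.52


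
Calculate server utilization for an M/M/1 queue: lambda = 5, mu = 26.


rho = lambda/mu = 5/26 = 0.1923

0.1923


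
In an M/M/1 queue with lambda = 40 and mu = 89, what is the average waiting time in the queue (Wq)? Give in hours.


rho = 40/89; Wq = rho/(mu - lambda) = 0.0092 hours

0.0092 hours


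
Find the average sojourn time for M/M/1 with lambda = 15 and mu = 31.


W = 1/(mu - lambda) = 1/(31 - 15) = 0.0625 hours

0.0625 hours


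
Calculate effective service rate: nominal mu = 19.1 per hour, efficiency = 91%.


Effective rate = mu * efficiency = 19.1 * 0.91 = 17.38 per hour

17.38 per hour


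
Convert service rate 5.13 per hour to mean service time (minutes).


Mean service time = 60/mu = 60/5.13 = 11.7 minutes

11.7 minutes


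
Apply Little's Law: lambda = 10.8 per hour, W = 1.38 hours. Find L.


L = lambda * W = 10.8 * 1.38 = 14.9

14.9


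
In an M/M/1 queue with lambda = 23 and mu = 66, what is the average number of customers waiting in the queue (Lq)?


rho = 23/66; Lq = rho^2/(1-rho) = 0.19

0.19


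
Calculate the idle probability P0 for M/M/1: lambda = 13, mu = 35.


P0 = 1 - rho = 1 - 13/35 = 0.6286

0.6286


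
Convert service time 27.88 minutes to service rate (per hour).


mu = 60 / avg_service_time = 60 / 27.88 = 2.15 per hour

2.15 per hour


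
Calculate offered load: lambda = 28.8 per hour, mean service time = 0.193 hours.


Offered load a = lambda * E[S] = 28.8 * 0.193 = 5.56 Erlangs

5.56 Erlangs


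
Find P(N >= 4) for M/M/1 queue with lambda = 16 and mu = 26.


P(N >= 4) = rho^4 = (16/26)^4 = 0.1434

0.1434
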